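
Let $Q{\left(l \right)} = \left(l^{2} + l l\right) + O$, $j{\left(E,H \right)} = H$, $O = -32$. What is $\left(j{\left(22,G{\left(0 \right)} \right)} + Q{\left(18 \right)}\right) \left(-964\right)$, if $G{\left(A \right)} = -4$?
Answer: $-589968$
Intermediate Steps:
$Q{\left(l \right)} = -32 + 2 l^{2}$ ($Q{\left(l \right)} = \left(l^{2} + l l\right) - 32 = \left(l^{2} + l^{2}\right) - 32 = 2 l^{2} - 32 = -32 + 2 l^{2}$)
$\left(j{\left(22,G{\left(0 \right)} \right)} + Q{\left(18 \right)}\right) \left(-964\right) = \left(-4 - \left(32 - 2 \cdot 18^{2}\right)\right) \left(-964\right) = \left(-4 + \left(-32 + 2 \cdot 324\right)\right) \left(-964\right) = \left(-4 + \left(-32 + 648\right)\right) \left(-964\right) = \left(-4 + 616\right) \left(-964\right) = 612 \left(-964\right) = -589968$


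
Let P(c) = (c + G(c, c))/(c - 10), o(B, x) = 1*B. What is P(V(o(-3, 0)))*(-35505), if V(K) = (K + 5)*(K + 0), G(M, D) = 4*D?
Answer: -532575/8 ≈ -66572.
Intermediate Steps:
o(B, x) = B
V(K) = K*(5 + K) (V(K) = (5 + K)*K = K*(5 + K))
P(c) = 5*c/(-10 + c) (P(c) = (c + 4*c)/(c - 10) = (5*c)/(-10 + c) = 5*c/(-10 + c))
P(V(o(-3, 0)))*(-35505) = (5*(-3*(5 - 3))/(-10 - 3*(5 - 3)))*(-35505) = (5*(-3*2)/(-10 - 3*2))*(-35505) = (5*(-6)/(-10 - 6))*(-35505) = (5*(-6)/(-16))*(-35505) = (5*(-6)*(-1/16))*(-35505) = (15/8)*(-35505) = -532575/8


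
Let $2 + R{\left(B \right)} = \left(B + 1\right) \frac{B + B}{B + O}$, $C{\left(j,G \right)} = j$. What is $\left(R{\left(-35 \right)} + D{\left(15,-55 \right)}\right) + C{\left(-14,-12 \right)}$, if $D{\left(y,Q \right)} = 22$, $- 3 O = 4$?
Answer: $- \frac{6486}{109} \approx -59.505$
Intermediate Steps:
$O = - \frac{4}{3}$ ($O = \left(- \frac{1}{3}\right) 4 = - \frac{4}{3} \approx -1.3333$)
$R{\left(B \right)} = -2 + \frac{2 B \left(1 + B\right)}{- \frac{4}{3} + B}$ ($R{\left(B \right)} = -2 + \left(B + 1\right) \frac{B + B}{B - \frac{4}{3}} = -2 + \left(1 + B\right) \frac{2 B}{- \frac{4}{3} + B} = -2 + \frac{2 B \left(1 + B\right)}{- \frac{4}{3} + B}$)
$\left(R{\left(-35 \right)} + D{\left(15,-55 \right)}\right) + C{\left(-14,-12 \right)} = \left(\frac{2 \left(4 + 3 \left(-35\right)^{2}\right)}{-4 + 3 \left(-35\right)} + 22\right) - 14 = \left(\frac{2 \left(4 + 3 \cdot 1225\right)}{-4 - 105} + 22\right) - 14 = \left(\frac{2 \left(4 + 3675\right)}{-109} + 22\right) - 14 = \left(2 \left(- \frac{1}{109}\right) 3679 + 22\right) - 14 = \left(- \frac{7358}{109} + 22\right) - 14 = - \frac{4960}{109} - 14 = - \frac{6486}{109}$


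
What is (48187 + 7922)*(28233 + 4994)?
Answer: 1864333743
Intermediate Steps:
(48187 + 7922)*(28233 + 4994) = 56109*33227 = 1864333743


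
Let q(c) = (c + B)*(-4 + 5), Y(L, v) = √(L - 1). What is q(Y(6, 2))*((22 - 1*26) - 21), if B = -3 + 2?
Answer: 25 - 25*√5 ≈ -30.902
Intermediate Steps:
B = -1
Y(L, v) = √(-1 + L)
q(c) = -1 + c (q(c) = (c - 1)*(-4 + 5) = (-1 + c)*1 = -1 + c)
q(Y(6, 2))*((22 - 1*26) - 21) = (-1 + √(-1 + 6))*((22 - 1*26) - 21) = (-1 + √5)*((22 - 26) - 21) = (-1 + √5)*(-4 - 21) = (-1 + √5)*(-25) = 25 - 25*√5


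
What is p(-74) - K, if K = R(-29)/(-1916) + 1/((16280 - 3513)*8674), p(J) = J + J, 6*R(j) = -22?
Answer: -47104497045359/318269513292 ≈ -148.00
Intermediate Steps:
R(j) = -11/3 (R(j) = (1/6)*(-22) = -11/3)
p(J) = 2*J
K = 609078143/318269513292 (K = -11/3/(-1916) + 1/((16280 - 3513)*8674) = -11/3*(-1/1916) + (1/8674)/12767 = 11/5748 + (1/12767)*(1/8674) = 11/5748 + 1/110740958 = 609078143/318269513292 ≈ 0.0019137)
p(-74) - K = 2*(-74) - 1*609078143/318269513292 = -148 - 609078143/318269513292 = -47104497045359/318269513292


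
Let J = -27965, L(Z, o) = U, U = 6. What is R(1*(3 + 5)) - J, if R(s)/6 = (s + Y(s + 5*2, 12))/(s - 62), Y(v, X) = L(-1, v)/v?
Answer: 755030/27 ≈ 27964.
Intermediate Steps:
L(Z, o) = 6
Y(v, X) = 6/v
R(s) = 6*(s + 6/(10 + s))/(-62 + s) (R(s) = 6*((s + 6/(s + 5*2))/(s - 62)) = 6*((s + 6/(s + 10))/(-62 + s)) = 6*((s + 6/(10 + s))/(-62 + s)) = 6*(s + 6/(10 + s))/(-62 + s))
R(1*(3 + 5)) - J = 6*(6 + (1*(3 + 5))*(10 + 1*(3 + 5)))/((-62 + 1*(3 + 5))*(10 + 1*(3 + 5))) - 1*(-27965) = 6*(6 + (1*8)*(10 + 1*8))/((-62 + 1*8)*(10 + 1*8)) + 27965 = 6*(6 + 8*(10 + 8))/((-62 + 8)*(10 + 8)) + 27965 = 6*(6 + 8*18)/(-54*18) + 27965 = 6*(-1/54)*(1/18)*(6 + 144) + 27965 = 6*(-1/54)*(1/18)*150 + 27965 = -25/27 + 27965 = 755030/27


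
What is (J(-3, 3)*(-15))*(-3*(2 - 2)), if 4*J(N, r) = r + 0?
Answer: 0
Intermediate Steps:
J(N, r) = r/4 (J(N, r) = (r + 0)/4 = r/4)
(J(-3, 3)*(-15))*(-3*(2 - 2)) = (((¼)*3)*(-15))*(-3*(2 - 2)) = ((¾)*(-15))*(-3*0) = -45/4*0 = 0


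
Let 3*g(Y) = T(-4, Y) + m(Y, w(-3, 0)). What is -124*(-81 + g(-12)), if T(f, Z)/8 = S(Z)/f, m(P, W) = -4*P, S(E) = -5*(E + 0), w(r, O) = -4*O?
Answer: 13020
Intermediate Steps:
S(E) = -5*E
T(f, Z) = -40*Z/f (T(f, Z) = 8*((-5*Z)/f) = 8*(-5*Z/f) = -40*Z/f)
g(Y) = 2*Y (g(Y) = (-40*Y/(-4) - 4*Y)/3 = (-40*Y*(-1/4) - 4*Y)/3 = (10*Y - 4*Y)/3 = (6*Y)/3 = 2*Y)
-124*(-81 + g(-12)) = -124*(-81 + 2*(-12)) = -124*(-81 - 24) = -124*(-105) = 13020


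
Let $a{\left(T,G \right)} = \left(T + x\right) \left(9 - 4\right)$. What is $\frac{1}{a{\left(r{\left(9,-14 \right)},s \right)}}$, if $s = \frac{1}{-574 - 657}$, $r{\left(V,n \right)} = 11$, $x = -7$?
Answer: $\frac{1}{20} \approx 0.05$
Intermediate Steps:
$s = - \frac{1}{1231}$ ($s = \frac{1}{-1231} = - \frac{1}{1231} \approx -0.00081235$)
$a{\left(T,G \right)} = -35 + 5 T$ ($a{\left(T,G \right)} = \left(T - 7\right) \left(9 - 4\right) = \left(-7 + T\right) 5 = -35 + 5 T$)
$\frac{1}{a{\left(r{\left(9,-14 \right)},s \right)}} = \frac{1}{-35 + 5 \cdot 11} = \frac{1}{-35 + 55} = \frac{1}{20}$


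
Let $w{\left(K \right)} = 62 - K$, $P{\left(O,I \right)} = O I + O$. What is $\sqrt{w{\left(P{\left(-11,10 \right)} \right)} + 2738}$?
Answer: $\sqrt{2921} \approx 54.046$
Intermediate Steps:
$P{\left(O,I \right)} = O + I O$ ($P{\left(O,I \right)} = I O + O = O + I O$)
$\sqrt{w{\left(P{\left(-11,10 \right)} \right)} + 2738} = \sqrt{\left(62 - - 11 \left(1 + 10\right)\right) + 2738} = \sqrt{\left(62 - \left(-11\right) 11\right) + 2738} = \sqrt{\left(62 - -121\right) + 2738} = \sqrt{\left(62 + 121\right) + 2738} = \sqrt{183 + 2738} = \sqrt{2921}$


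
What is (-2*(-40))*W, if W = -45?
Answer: -3600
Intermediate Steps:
(-2*(-40))*W = -2*(-40)*(-45) = 80*(-45) = -3600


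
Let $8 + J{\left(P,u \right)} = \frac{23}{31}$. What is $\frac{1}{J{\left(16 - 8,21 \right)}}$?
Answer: $- \frac{31}{225} \approx -0.13778$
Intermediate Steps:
$J{\left(P,u \right)} = - \frac{225}{31}$ ($J{\left(P,u \right)} = -8 + \frac{23}{31} = - \frac{225}{31}$)
$\frac{1}{J{\left(16 - 8,21 \right)}} = \frac{1}{- \frac{225}{31}} = - \frac{31}{225}$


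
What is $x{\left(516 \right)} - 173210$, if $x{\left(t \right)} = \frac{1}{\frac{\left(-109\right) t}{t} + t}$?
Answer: $- \frac{70496469}{407} \approx -1.7321 \cdot 10^{5}$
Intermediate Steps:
$x{\left(t \right)} = \frac{1}{-109 + t}$
$x{\left(516 \right)} - 173210 = \frac{1}{-109 + 516} - 173210 = \frac{1}{407} - 173210 = - \frac{70496469}{407}$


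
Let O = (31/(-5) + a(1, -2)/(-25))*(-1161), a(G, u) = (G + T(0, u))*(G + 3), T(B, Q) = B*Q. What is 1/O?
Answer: 25/184599 ≈ 0.00013543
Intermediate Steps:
a(G, u) = G*(3 + G) (a(G, u) = (G + 0*u)*(G + 3) = (G + 0)*(3 + G) = G*(3 + G))
O = 184599/25 (O = (31/(-5) + (1*(3 + 1))/(-25))*(-1161) = (31*(-⅕) + (1*4)*(-1/25))*(-1161) = (-31/5 + 4*(-1/25))*(-1161) = (-31/5 - 4/25)*(-1161) = -159/25*(-1161) = 184599/25 ≈ 7384.0)
1/O = 1/(184599/25) = 25/184599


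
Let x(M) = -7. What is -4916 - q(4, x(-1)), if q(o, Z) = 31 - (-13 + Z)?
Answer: -4967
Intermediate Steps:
q(o, Z) = 44 - Z (q(o, Z) = 31 + (13 - Z) = 44 - Z)
-4916 - q(4, x(-1)) = -4916 - (44 - 1*(-7)) = -4916 - (44 + 7) = -4916 - 1*51 = -4916 - 51 = -4967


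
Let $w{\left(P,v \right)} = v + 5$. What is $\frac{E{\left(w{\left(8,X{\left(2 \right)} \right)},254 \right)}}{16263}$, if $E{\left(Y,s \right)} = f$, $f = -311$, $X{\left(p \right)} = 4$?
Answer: $- \frac{311}{16263} \approx -0.019123$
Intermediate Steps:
$w{\left(P,v \right)} = 5 + v$
$E{\left(Y,s \right)} = -311$
$\frac{E{\left(w{\left(8,X{\left(2 \right)} \right)},254 \right)}}{16263} = - \frac{311}{16263}$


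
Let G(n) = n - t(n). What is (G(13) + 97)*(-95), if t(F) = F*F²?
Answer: 198265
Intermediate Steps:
t(F) = F³
G(n) = n - n³
(G(13) + 97)*(-95) = ((13 - 1*13³) + 97)*(-95) = ((13 - 1*2197) + 97)*(-95) = ((13 - 2197) + 97)*(-95) = (-2184 + 97)*(-95) = -2087*(-95) = 198265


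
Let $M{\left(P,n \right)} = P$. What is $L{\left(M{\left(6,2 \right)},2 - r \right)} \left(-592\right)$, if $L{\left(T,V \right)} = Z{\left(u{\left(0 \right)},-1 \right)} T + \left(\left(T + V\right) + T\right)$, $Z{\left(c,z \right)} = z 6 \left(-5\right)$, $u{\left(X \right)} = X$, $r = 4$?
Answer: $-112480$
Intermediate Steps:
$Z{\left(c,z \right)} = - 30 z$ ($Z{\left(c,z \right)} = 6 z \left(-5\right) = - 30 z$)
$L{\left(T,V \right)} = V + 32 T$ ($L{\left(T,V \right)} = \left(-30\right) \left(-1\right) T + \left(\left(T + V\right) + T\right) = 30 T + \left(V + 2 T\right) = V + 32 T$)
$L{\left(M{\left(6,2 \right)},2 - r \right)} \left(-592\right) = \left(\left(2 - 4\right) + 32 \cdot 6\right) \left(-592\right) = \left(\left(2 - 4\right) + 192\right) \left(-592\right) = \left(-2 + 192\right) \left(-592\right) = 190 \left(-592\right) = -112480$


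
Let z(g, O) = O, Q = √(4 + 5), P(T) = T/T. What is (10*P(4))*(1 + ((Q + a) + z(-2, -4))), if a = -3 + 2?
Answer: -10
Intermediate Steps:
P(T) = 1
Q = 3 (Q = √9 = 3)
a = -1
(10*P(4))*(1 + ((Q + a) + z(-2, -4))) = (10*1)*(1 + ((3 - 1) - 4)) = 10*(1 + (2 - 4)) = 10*(1 - 2) = 10*(-1) = -10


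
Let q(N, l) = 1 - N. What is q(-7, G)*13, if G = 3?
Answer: 104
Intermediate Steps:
q(-7, G)*13 = (1 - 1*(-7))*13 = (1 + 7)*13 = 8*13 = 104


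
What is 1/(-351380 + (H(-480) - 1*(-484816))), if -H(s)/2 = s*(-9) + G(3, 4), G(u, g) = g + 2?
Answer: 1/124784 ≈ 8.0138e-6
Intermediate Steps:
G(u, g) = 2 + g
H(s) = -12 + 18*s (H(s) = -2*(s*(-9) + (2 + 4)) = -2*(-9*s + 6) = -2*(6 - 9*s) = -12 + 18*s)
1/(-351380 + (H(-480) - 1*(-484816))) = 1/(-351380 + ((-12 + 18*(-480)) - 1*(-484816))) = 1/(-351380 + ((-12 - 8640) + 484816)) = 1/(-351380 + (-8652 + 484816)) = 1/(-351380 + 476164) = 1/124784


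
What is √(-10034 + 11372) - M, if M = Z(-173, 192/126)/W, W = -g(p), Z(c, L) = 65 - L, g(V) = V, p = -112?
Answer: -1333/2352 + √1338 ≈ 36.012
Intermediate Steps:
W = 112 (W = -1*(-112) = 112)
M = 1333/2352 (M = (65 - 192/126)/112 = (65 - 192/126)*(1/112) = (65 - 1*32/21)*(1/112) = (65 - 32/21)*(1/112) = (1333/21)*(1/112) = 1333/2352 ≈ 0.56675)
√(-10034 + 11372) - M = √(-10034 + 11372) - 1*1333/2352 = √1338 - 1333/2352 = -1333/2352 + √1338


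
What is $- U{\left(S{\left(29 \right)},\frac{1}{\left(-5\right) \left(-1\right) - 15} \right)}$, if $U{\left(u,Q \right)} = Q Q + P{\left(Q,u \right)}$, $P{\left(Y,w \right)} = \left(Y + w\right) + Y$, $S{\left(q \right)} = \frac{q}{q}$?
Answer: $- \frac{81}{100} \approx -0.81$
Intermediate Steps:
$S{\left(q \right)} = 1$
$P{\left(Y,w \right)} = w + 2 Y$
$U{\left(u,Q \right)} = u + Q^{2} + 2 Q$ ($U{\left(u,Q \right)} = Q Q + \left(u + 2 Q\right) = Q^{2} + \left(u + 2 Q\right) = u + Q^{2} + 2 Q$)
$- U{\left(S{\left(29 \right)},\frac{1}{\left(-5\right) \left(-1\right) - 15} \right)} = - (1 + \left(\frac{1}{\left(-5\right) \left(-1\right) - 15}\right)^{2} + \frac{2}{\left(-5\right) \left(-1\right) - 15}) = - (1 + \left(\frac{1}{5 - 15}\right)^{2} + \frac{2}{5 - 15}) = - (1 + \left(\frac{1}{-10}\right)^{2} + \frac{2}{-10}) = - (1 + \left(- \frac{1}{10}\right)^{2} + 2 \left(- \frac{1}{10}\right)) = - (1 + \frac{1}{100} - \frac{1}{5}) = \left(-1\right) \frac{81}{100} = - \frac{81}{100}$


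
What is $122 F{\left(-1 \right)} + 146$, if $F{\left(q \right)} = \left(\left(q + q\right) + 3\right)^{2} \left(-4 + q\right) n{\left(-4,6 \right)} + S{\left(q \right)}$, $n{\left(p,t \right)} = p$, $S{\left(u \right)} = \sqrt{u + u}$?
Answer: $2586 + 122 i \sqrt{2} \approx 2586.0 + 172.53 i$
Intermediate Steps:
$S{\left(u \right)} = \sqrt{2} \sqrt{u}$ ($S{\left(u \right)} = \sqrt{2 u} = \sqrt{2} \sqrt{u}$)
$F{\left(q \right)} = \sqrt{2} \sqrt{q} - 4 \left(3 + 2 q\right)^{2} \left(-4 + q\right)$ ($F{\left(q \right)} = \left(\left(q + q\right) + 3\right)^{2} \left(-4 + q\right) \left(-4\right) + \sqrt{2} \sqrt{q} = \left(2 q + 3\right)^{2} \left(-4 + q\right) \left(-4\right) + \sqrt{2} \sqrt{q} = \left(3 + 2 q\right)^{2} \left(-4 + q\right) \left(-4\right) + \sqrt{2} \sqrt{q} = - 4 \left(3 + 2 q\right)^{2} \left(-4 + q\right) + \sqrt{2} \sqrt{q} = \sqrt{2} \sqrt{q} - 4 \left(3 + 2 q\right)^{2} \left(-4 + q\right)$)
$122 F{\left(-1 \right)} + 146 = 122 \left(144 - 16 \left(-1\right)^{3} + 16 \left(-1\right)^{2} + 156 \left(-1\right) + \sqrt{2} \sqrt{-1}\right) + 146 = 122 \left(144 - -16 + 16 \cdot 1 - 156 + \sqrt{2} i\right) + 146 = 122 \left(144 + 16 + 16 - 156 + i \sqrt{2}\right) + 146 = 122 \left(20 + i \sqrt{2}\right) + 146 = \left(2440 + 122 i \sqrt{2}\right) + 146 = 2586 + 122 i \sqrt{2}$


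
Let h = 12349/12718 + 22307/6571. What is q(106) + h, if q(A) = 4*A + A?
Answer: 44656934045/83569978 ≈ 534.37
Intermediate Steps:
q(A) = 5*A
h = 364845705/83569978 (h = 12349*(1/12718) + 22307*(1/6571) = 12349/12718 + 22307/6571 = 364845705/83569978 ≈ 4.3658)
q(106) + h = 5*106 + 364845705/83569978 = 530 + 364845705/83569978 = 44656934045/83569978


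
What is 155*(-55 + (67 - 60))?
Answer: -7440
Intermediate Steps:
155*(-55 + (67 - 60)) = 155*(-55 + 7) = 155*(-48) = -7440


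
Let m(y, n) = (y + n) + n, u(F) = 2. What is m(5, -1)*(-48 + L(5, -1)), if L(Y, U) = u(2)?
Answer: -138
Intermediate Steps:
L(Y, U) = 2
m(y, n) = y + 2*n (m(y, n) = (n + y) + n = y + 2*n)
m(5, -1)*(-48 + L(5, -1)) = (5 + 2*(-1))*(-48 + 2) = (5 - 2)*(-46) = 3*(-46) = -138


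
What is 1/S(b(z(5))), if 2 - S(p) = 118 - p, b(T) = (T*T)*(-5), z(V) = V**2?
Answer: -1/3241 ≈ -0.00030855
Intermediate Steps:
b(T) = -5*T**2 (b(T) = T**2*(-5) = -5*T**2)
S(p) = -116 + p (S(p) = 2 - (118 - p) = 2 + (-118 + p) = -116 + p)
1/S(b(z(5))) = 1/(-116 - 5*(5**2)**2) = 1/(-116 - 5*25**2) = 1/(-116 - 5*625) = 1/(-116 - 3125) = 1/(-3241) = -1/3241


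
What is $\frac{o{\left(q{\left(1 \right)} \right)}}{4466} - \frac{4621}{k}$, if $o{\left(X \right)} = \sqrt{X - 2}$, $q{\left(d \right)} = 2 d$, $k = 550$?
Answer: $- \frac{4621}{550} \approx -8.4018$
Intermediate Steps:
$o{\left(X \right)} = \sqrt{-2 + X}$
$\frac{o{\left(q{\left(1 \right)} \right)}}{4466} - \frac{4621}{k} = \frac{\sqrt{-2 + 2 \cdot 1}}{4466} - \frac{4621}{550} = \sqrt{-2 + 2} \cdot \frac{1}{4466} - \frac{4621}{550} = \sqrt{0} \cdot \frac{1}{4466} - \frac{4621}{550} = 0 \cdot \frac{1}{4466} - \frac{4621}{550} = 0 - \frac{4621}{550} = - \frac{4621}{550}$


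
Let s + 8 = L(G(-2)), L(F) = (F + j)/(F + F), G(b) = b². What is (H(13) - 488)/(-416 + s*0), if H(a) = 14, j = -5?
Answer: 237/208 ≈ 1.1394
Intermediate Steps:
L(F) = (-5 + F)/(2*F) (L(F) = (F - 5)/(F + F) = (-5 + F)/((2*F)) = (-5 + F)*(1/(2*F)) = (-5 + F)/(2*F))
s = -65/8 (s = -8 + (-5 + (-2)²)/(2*((-2)²)) = -8 + (½)*(-5 + 4)/4 = -8 + (½)*(¼)*(-1) = -8 - ⅛ = -65/8 ≈ -8.1250)
(H(13) - 488)/(-416 + s*0) = (14 - 488)/(-416 - 65/8*0) = -474/(-416 + 0) = -474/(-416) = -474*(-1/416) = 237/208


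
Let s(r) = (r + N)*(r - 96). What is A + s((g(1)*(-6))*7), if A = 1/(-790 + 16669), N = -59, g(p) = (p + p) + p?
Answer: 652150531/15879 ≈ 41070.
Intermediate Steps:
g(p) = 3*p (g(p) = 2*p + p = 3*p)
A = 1/15879 ≈ 6.2976e-5
s(r) = (-96 + r)*(-59 + r) (s(r) = (r - 59)*(r - 96) = (-59 + r)*(-96 + r) = (-96 + r)*(-59 + r))
A + s((g(1)*(-6))*7) = 1/15879 + (5664 + (((3*1)*(-6))*7)² - 155*(3*1)*(-6)*7) = 1/15879 + (5664 + ((3*(-6))*7)² - 155*3*(-6)*7) = 1/15879 + (5664 + (-18*7)² - (-2790)*7) = 1/15879 + (5664 + (-126)² - 155*(-126)) = 1/15879 + (5664 + 15876 + 19530) = 1/15879 + 41070 = 652150531/15879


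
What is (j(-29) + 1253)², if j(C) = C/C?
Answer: 1572516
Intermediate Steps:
j(C) = 1
(j(-29) + 1253)² = (1 + 1253)² = 1254² = 1572516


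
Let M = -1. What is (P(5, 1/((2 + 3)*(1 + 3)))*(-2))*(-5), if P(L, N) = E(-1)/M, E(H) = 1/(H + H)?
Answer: 5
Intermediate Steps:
E(H) = 1/(2*H)
P(L, N) = ½ (P(L, N) = ((½)/(-1))/(-1) = ((½)*(-1))*(-1) = -½*(-1) = ½)
(P(5, 1/((2 + 3)*(1 + 3)))*(-2))*(-5) = ((½)*(-2))*(-5) = -1*(-5) = 5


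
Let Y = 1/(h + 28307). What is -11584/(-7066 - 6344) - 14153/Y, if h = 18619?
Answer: -4453083355198/6705 ≈ -6.6414e+8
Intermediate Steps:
Y = 1/46926 (Y = 1/(18619 + 28307) = 1/46926 ≈ 2.1310e-5)
-11584/(-7066 - 6344) - 14153/Y = -11584/(-7066 - 6344) - 14153/1/46926 = -11584/(-13410) - 14153*46926 = -11584*(-1/13410) - 664143678 = 5792/6705 - 664143678 = -4453083355198/6705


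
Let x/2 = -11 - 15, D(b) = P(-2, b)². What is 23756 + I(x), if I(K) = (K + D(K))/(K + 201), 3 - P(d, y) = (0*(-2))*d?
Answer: 3539601/149 ≈ 23756.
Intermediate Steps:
P(d, y) = 3 (P(d, y) = 3 - 0*(-2)*d = 3 - 0*d = 3 - 1*0 = 3 + 0 = 3)
D(b) = 9 (D(b) = 3² = 9)
x = -52 (x = 2*(-11 - 15) = 2*(-26) = -52)
I(K) = (9 + K)/(201 + K) (I(K) = (K + 9)/(K + 201) = (9 + K)/(201 + K))
23756 + I(x) = 23756 + (9 - 52)/(201 - 52) = 23756 - 43/149 = 3539601/149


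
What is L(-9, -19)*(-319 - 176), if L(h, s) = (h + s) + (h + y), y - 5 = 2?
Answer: 14850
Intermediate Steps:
y = 7 (y = 5 + 2 = 7)
L(h, s) = 7 + s + 2*h (L(h, s) = (h + s) + (h + 7) = (h + s) + (7 + h) = 7 + s + 2*h)
L(-9, -19)*(-319 - 176) = (7 - 19 + 2*(-9))*(-319 - 176) = (7 - 19 - 18)*(-495) = -30*(-495) = 14850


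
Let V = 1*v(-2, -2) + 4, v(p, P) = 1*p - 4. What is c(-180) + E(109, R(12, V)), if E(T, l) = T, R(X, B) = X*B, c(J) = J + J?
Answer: -251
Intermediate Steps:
v(p, P) = -4 + p (v(p, P) = p - 4 = -4 + p)
V = -2 (V = 1*(-4 - 2) + 4 = 1*(-6) + 4 = -6 + 4 = -2)
c(J) = 2*J
R(X, B) = B*X
c(-180) + E(109, R(12, V)) = 2*(-180) + 109 = -360 + 109 = -251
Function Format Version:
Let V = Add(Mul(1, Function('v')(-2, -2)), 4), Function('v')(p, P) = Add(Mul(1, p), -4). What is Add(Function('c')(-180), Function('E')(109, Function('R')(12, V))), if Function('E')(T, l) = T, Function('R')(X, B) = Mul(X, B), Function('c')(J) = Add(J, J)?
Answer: -251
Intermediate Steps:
Function('v')(p, P) = Add(-4, p) (Function('v')(p, P) = Add(p, -4) = Add(-4, p))
V = -2 (V = Add(Mul(1, Add(-4, -2)), 4) = Add(Mul(1, -6), 4) = Add(-6, 4) = -2)
Function('c')(J) = Mul(2, J)
Function('R')(X, B) = Mul(B, X)
Add(Function('c')(-180), Function('E')(109, Function('R')(12, V))) = Add(Mul(2, -180), 109) = Add(-360, 109) = -251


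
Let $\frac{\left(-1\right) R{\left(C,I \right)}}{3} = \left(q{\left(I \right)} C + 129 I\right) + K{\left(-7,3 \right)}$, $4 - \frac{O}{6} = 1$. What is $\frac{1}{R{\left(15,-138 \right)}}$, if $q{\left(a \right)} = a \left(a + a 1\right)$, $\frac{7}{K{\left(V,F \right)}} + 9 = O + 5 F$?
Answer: $- \frac{8}{13284439} \approx -6.0221 \cdot 10^{-7}$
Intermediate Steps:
$O = 18$ ($O = 24 - 6 = 18$)
$K{\left(V,F \right)} = \frac{7}{9 + 5 F}$ ($K{\left(V,F \right)} = \frac{7}{-9 + \left(18 + 5 F\right)} = \frac{7}{9 + 5 F}$)
$q{\left(a \right)} = 2 a^{2}$ ($q{\left(a \right)} = a \left(a + a\right) = a 2 a = 2 a^{2}$)
$R{\left(C,I \right)} = - \frac{7}{8} - 387 I - 6 C I^{2}$ ($R{\left(C,I \right)} = - 3 \left(\left(2 I^{2} C + 129 I\right) + \frac{7}{9 + 5 \cdot 3}\right) = - 3 \left(\left(2 C I^{2} + 129 I\right) + \frac{7}{9 + 15}\right) = - 3 \left(\left(129 I + 2 C I^{2}\right) + \frac{7}{24}\right) = - 3 \left(\frac{7}{24} + 129 I + 2 C I^{2}\right) = - \frac{7}{8} - 387 I - 6 C I^{2}$)
$\frac{1}{R{\left(15,-138 \right)}} = \frac{1}{- \frac{7}{8} - -53406 - 90 \left(-138\right)^{2}} = \frac{1}{- \frac{7}{8} + 53406 - 90 \cdot 19044} = \frac{1}{- \frac{7}{8} + 53406 - 1713960} = \frac{1}{- \frac{13284439}{8}} = - \frac{8}{13284439}$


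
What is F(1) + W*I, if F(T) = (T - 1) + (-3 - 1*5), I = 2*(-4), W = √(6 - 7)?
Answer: -8 - 8*I ≈ -8.0 - 8.0*I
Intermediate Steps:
W = I (W = √(-1) = I ≈ 1.0*I)
I = -8
F(T) = -9 + T (F(T) = (-1 + T) + (-3 - 5) = (-1 + T) - 8 = -9 + T)
F(1) + W*I = (-9 + 1) + I*(-8) = -8 - 8*I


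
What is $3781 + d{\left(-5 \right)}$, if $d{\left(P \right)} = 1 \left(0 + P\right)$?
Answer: $3776$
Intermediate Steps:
$d{\left(P \right)} = P$ ($d{\left(P \right)} = 1 P = P$)
$3781 + d{\left(-5 \right)} = 3781 - 5 = 3776$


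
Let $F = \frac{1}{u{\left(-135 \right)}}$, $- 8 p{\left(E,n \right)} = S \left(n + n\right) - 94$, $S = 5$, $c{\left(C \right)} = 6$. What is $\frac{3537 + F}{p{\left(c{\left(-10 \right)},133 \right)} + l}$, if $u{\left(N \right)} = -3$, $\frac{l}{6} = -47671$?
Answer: $- \frac{21220}{1717083} \approx -0.012358$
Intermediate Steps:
$l = -286026$ ($l = 6 \left(-47671\right) = -286026$)
$p{\left(E,n \right)} = \frac{47}{4} - \frac{5 n}{4}$ ($p{\left(E,n \right)} = - \frac{5 \left(n + n\right) - 94}{8} = - \frac{5 \cdot 2 n - 94}{8} = - \frac{10 n - 94}{8} = - \frac{-94 + 10 n}{8} = \frac{47}{4} - \frac{5 n}{4}$)
$F = - \frac{1}{3}$ ($F = \frac{1}{-3} = - \frac{1}{3} \approx -0.33333$)
$\frac{3537 + F}{p{\left(c{\left(-10 \right)},133 \right)} + l} = \frac{3537 - \frac{1}{3}}{\left(\frac{47}{4} - \frac{665}{4}\right) - 286026} = \frac{10610}{3 \left(\left(\frac{47}{4} - \frac{665}{4}\right) - 286026\right)} = \frac{10610}{3 \left(- \frac{309}{2} - 286026\right)} = \frac{10610}{3 \left(- \frac{572361}{2}\right)} = \frac{10610}{3} \left(- \frac{2}{572361}\right) = - \frac{21220}{1717083}$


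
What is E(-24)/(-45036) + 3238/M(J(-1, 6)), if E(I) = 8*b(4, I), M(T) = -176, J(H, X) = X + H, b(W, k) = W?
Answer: -18229025/990792 ≈ -18.398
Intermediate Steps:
J(H, X) = H + X
E(I) = 32 (E(I) = 8*4 = 32)
E(-24)/(-45036) + 3238/M(J(-1, 6)) = 32/(-45036) + 3238/(-176) = 32*(-1/45036) + 3238*(-1/176) = -8/11259 - 1619/88 = -18229025/990792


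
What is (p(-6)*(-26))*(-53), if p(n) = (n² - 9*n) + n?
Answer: 115752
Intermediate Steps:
p(n) = n² - 8*n
(p(-6)*(-26))*(-53) = (-6*(-8 - 6)*(-26))*(-53) = (-6*(-14)*(-26))*(-53) = (84*(-26))*(-53) = -2184*(-53) = 115752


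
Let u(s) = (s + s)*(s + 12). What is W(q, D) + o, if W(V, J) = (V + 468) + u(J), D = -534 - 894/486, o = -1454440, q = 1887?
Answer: -5843864299/6561 ≈ -8.9070e+5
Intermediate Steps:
D = -43403/81 (D = -534 - 894/486 = -534 - 1*149/81 = -534 - 149/81 = -43403/81 ≈ -535.84)
u(s) = 2*s*(12 + s) (u(s) = (2*s)*(12 + s) = 2*s*(12 + s))
W(V, J) = 468 + V + 2*J*(12 + J) (W(V, J) = (V + 468) + 2*J*(12 + J) = (468 + V) + 2*J*(12 + J) = 468 + V + 2*J*(12 + J))
W(q, D) + o = (468 + 1887 + 2*(-43403/81)*(12 - 43403/81)) - 1454440 = (468 + 1887 + 2*(-43403/81)*(-42431/81)) - 1454440 = (468 + 1887 + 3683265386/6561) - 1454440 = 3698716541/6561 - 1454440 = -5843864299/6561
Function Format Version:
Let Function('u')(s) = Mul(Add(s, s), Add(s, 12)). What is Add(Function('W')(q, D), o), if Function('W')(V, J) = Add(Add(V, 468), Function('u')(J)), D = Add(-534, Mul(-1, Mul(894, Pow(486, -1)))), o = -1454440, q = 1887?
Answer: Rational(-5843864299, 6561) ≈ -8.9070e+5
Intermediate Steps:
D = Rational(-43403, 81) (D = Add(-534, Mul(-1, Mul(894, Rational(1, 486)))) = Add(-534, Mul(-1, Rational(149, 81))) = Add(-534, Rational(-149, 81)) = Rational(-43403, 81) ≈ -535.84)
Function('u')(s) = Mul(2, s, Add(12, s)) (Function('u')(s) = Mul(Mul(2, s), Add(12, s)) = Mul(2, s, Add(12, s)))
Function('W')(V, J) = Add(468, V, Mul(2, J, Add(12, J))) (Function('W')(V, J) = Add(Add(V, 468), Mul(2, J, Add(12, J))) = Add(Add(468, V), Mul(2, J, Add(12, J))) = Add(468, V, Mul(2, J, Add(12, J))))
Add(Function('W')(q, D), o) = Add(Add(468, 1887, Mul(2, Rational(-43403, 81), Add(12, Rational(-43403, 81)))), -1454440) = Add(Add(468, 1887, Mul(2, Rational(-43403, 81), Rational(-42431, 81))), -1454440) = Add(Add(468, 1887, Rational(3683265386, 6561)), -1454440) = Add(Rational(3698716541, 6561), -1454440) = Rational(-5843864299, 6561)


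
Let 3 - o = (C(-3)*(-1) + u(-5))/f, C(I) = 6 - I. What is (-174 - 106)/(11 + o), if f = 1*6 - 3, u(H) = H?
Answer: -15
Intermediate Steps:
f = 3 (f = 6 - 3 = 3)
o = 23/3 (o = 3 - ((6 - 1*(-3))*(-1) - 5)/3 = 3 - ((6 + 3)*(-1) - 5)/3 = 3 - (9*(-1) - 5)/3 = 3 - (-9 - 5)/3 = 3 - (-14)/3 = 3 - 1*(-14/3) = 3 + 14/3 = 23/3 ≈ 7.6667)
(-174 - 106)/(11 + o) = (-174 - 106)/(11 + 23/3) = -280/56/3 = -280*3/56 = -15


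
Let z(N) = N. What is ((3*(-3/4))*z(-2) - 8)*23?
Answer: -161/2 ≈ -80.500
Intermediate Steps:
((3*(-3/4))*z(-2) - 8)*23 = ((3*(-3/4))*(-2) - 8)*23 = ((3*(-3*¼))*(-2) - 8)*23 = ((3*(-¾))*(-2) - 8)*23 = (-9/4*(-2) - 8)*23 = (9/2 - 8)*23 = -7/2*23 = -161/2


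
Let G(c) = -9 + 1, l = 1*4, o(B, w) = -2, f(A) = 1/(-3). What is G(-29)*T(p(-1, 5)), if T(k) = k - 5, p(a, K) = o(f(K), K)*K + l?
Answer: 88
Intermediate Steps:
f(A) = -⅓
l = 4
G(c) = -8
p(a, K) = 4 - 2*K (p(a, K) = -2*K + 4 = 4 - 2*K)
T(k) = -5 + k
G(-29)*T(p(-1, 5)) = -8*(-5 + (4 - 2*5)) = -8*(-5 + (4 - 10)) = -8*(-5 - 6) = -8*(-11) = 88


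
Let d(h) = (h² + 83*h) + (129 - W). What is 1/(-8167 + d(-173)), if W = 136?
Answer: 1/7396 ≈ 0.00013521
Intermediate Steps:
d(h) = -7 + h² + 83*h (d(h) = (h² + 83*h) + (129 - 1*136) = (h² + 83*h) + (129 - 136) = (h² + 83*h) - 7 = -7 + h² + 83*h)
1/(-8167 + d(-173)) = 1/(-8167 + (-7 + (-173)² + 83*(-173))) = 1/(-8167 + (-7 + 29929 - 14359)) = 1/(-8167 + 15563) = 1/7396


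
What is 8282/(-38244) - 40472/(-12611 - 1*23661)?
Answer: 19490726/21674787 ≈ 0.89923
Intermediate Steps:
8282/(-38244) - 40472/(-12611 - 1*23661) = 8282*(-1/38244) - 40472/(-12611 - 23661) = -4141/19122 - 40472/(-36272) = -4141/19122 - 40472*(-1/36272) = -4141/19122 + 5059/4534 = 19490726/21674787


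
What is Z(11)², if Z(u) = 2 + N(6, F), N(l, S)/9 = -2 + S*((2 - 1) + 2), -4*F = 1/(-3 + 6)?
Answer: 5329/16 ≈ 333.06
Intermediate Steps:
F = -1/12 (F = -1/(4*(-3 + 6)) = -¼/3 = -¼*⅓ = -1/12 ≈ -0.083333)
N(l, S) = -18 + 27*S (N(l, S) = 9*(-2 + S*((2 - 1) + 2)) = 9*(-2 + S*(1 + 2)) = 9*(-2 + S*3) = 9*(-2 + 3*S) = -18 + 27*S)
Z(u) = -73/4 (Z(u) = 2 + (-18 + 27*(-1/12)) = 2 + (-18 - 9/4) = 2 - 81/4 = -73/4)
Z(11)² = (-73/4)² = 5329/16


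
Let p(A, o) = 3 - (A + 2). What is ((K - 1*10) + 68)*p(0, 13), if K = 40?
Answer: 98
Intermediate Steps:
p(A, o) = 1 - A (p(A, o) = 3 - (2 + A) = 3 + (-2 - A) = 1 - A)
((K - 1*10) + 68)*p(0, 13) = ((40 - 1*10) + 68)*(1 - 1*0) = ((40 - 10) + 68)*(1 + 0) = (30 + 68)*1 = 98*1 = 98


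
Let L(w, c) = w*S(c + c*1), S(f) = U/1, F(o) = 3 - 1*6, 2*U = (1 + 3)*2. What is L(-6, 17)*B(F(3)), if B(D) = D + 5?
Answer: -48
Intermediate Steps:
U = 4 (U = ((1 + 3)*2)/2 = (4*2)/2 = (1/2)*8 = 4)
F(o) = -3 (F(o) = 3 - 6 = -3)
S(f) = 4 (S(f) = 4/1 = 4*1 = 4)
L(w, c) = 4*w (L(w, c) = w*4 = 4*w)
B(D) = 5 + D
L(-6, 17)*B(F(3)) = (4*(-6))*(5 - 3) = -24*2 = -48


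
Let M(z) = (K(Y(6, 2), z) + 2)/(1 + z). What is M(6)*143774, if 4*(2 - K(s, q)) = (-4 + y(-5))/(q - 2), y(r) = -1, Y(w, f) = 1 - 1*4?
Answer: 4960203/56 ≈ 88575.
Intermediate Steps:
Y(w, f) = -3 (Y(w, f) = 1 - 4 = -3)
K(s, q) = 2 + 5/(4*(-2 + q)) (K(s, q) = 2 - (-4 - 1)/(4*(q - 2)) = 2 - (-5)/(4*(-2 + q)) = 2 + 5/(4*(-2 + q)))
M(z) = (2 + (-11 + 8*z)/(4*(-2 + z)))/(1 + z) (M(z) = ((-11 + 8*z)/(4*(-2 + z)) + 2)/(1 + z) = (2 + (-11 + 8*z)/(4*(-2 + z)))/(1 + z))
M(6)*143774 = ((-27 + 16*6)/(4*(1 + 6)*(-2 + 6)))*143774 = ((¼)*(-27 + 96)/(7*4))*143774 = ((¼)*(⅐)*(¼)*69)*143774 = (69/112)*143774 = 4960203/56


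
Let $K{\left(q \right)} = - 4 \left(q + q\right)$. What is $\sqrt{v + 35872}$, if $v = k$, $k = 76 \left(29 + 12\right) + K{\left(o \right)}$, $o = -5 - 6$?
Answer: $2 \sqrt{9769} \approx 197.68$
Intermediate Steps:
$o = -11$ ($o = -5 - 6 = -11$)
$K{\left(q \right)} = - 8 q$ ($K{\left(q \right)} = - 4 \cdot 2 q = - 8 q$)
$k = 3204$ ($k = 76 \left(29 + 12\right) - -88 = 76 \cdot 41 + 88 = 3116 + 88 = 3204$)
$v = 3204$
$\sqrt{v + 35872} = \sqrt{3204 + 35872} = \sqrt{39076} = 2 \sqrt{9769}$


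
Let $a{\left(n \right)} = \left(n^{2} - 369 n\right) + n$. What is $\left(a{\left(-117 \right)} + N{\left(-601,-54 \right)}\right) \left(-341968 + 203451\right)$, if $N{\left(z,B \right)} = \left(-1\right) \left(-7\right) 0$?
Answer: $-7860147165$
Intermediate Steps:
$N{\left(z,B \right)} = 0$ ($N{\left(z,B \right)} = 7 \cdot 0 = 0$)
$a{\left(n \right)} = n^{2} - 368 n$
$\left(a{\left(-117 \right)} + N{\left(-601,-54 \right)}\right) \left(-341968 + 203451\right) = \left(- 117 \left(-368 - 117\right) + 0\right) \left(-341968 + 203451\right) = \left(\left(-117\right) \left(-485\right) + 0\right) \left(-138517\right) = \left(56745 + 0\right) \left(-138517\right) = 56745 \left(-138517\right) = -7860147165$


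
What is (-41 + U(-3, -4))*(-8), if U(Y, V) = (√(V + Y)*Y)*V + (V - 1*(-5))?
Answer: 320 - 96*I*√7 ≈ 320.0 - 253.99*I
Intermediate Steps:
U(Y, V) = 5 + V + V*Y*√(V + Y) (U(Y, V) = (Y*√(V + Y))*V + (V + 5) = V*Y*√(V + Y) + (5 + V) = 5 + V + V*Y*√(V + Y))
(-41 + U(-3, -4))*(-8) = (-41 + (5 - 4 - 4*(-3)*√(-4 - 3)))*(-8) = (-41 + (5 - 4 - 4*(-3)*√(-7)))*(-8) = (-41 + (5 - 4 - 4*(-3)*I*√7))*(-8) = (-41 + (5 - 4 + 12*I*√7))*(-8) = (-41 + (1 + 12*I*√7))*(-8) = (-40 + 12*I*√7)*(-8) = 320 - 96*I*√7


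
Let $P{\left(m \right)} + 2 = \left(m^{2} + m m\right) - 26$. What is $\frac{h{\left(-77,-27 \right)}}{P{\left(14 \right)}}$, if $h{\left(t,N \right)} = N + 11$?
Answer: $- \frac{4}{91} \approx -0.043956$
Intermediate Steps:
$h{\left(t,N \right)} = 11 + N$
$P{\left(m \right)} = -28 + 2 m^{2}$ ($P{\left(m \right)} = -2 - \left(26 - m^{2} - m m\right) = -2 + \left(\left(m^{2} + m^{2}\right) - 26\right) = -2 + \left(2 m^{2} - 26\right) = -2 + \left(-26 + 2 m^{2}\right) = -28 + 2 m^{2}$)
$\frac{h{\left(-77,-27 \right)}}{P{\left(14 \right)}} = \frac{11 - 27}{-28 + 2 \cdot 14^{2}} = - \frac{16}{-28 + 2 \cdot 196} = - \frac{16}{-28 + 392} = - \frac{16}{364} = \left(-16\right) \frac{1}{364} = - \frac{4}{91}$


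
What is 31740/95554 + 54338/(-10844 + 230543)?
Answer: 6082729756/10496559123 ≈ 0.57950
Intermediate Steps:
31740/95554 + 54338/(-10844 + 230543) = 31740*(1/95554) + 54338/219699 = 15870/47777 + 54338*(1/219699) = 15870/47777 + 54338/219699 = 6082729756/10496559123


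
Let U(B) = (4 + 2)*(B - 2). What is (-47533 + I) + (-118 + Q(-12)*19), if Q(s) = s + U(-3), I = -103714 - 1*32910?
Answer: -185073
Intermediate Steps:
I = -136624 (I = -103714 - 32910 = -136624)
U(B) = -12 + 6*B (U(B) = 6*(-2 + B) = -12 + 6*B)
Q(s) = -30 + s (Q(s) = s + (-12 + 6*(-3)) = s + (-12 - 18) = s - 30 = -30 + s)
(-47533 + I) + (-118 + Q(-12)*19) = (-47533 - 136624) + (-118 + (-30 - 12)*19) = -184157 + (-118 - 42*19) = -184157 + (-118 - 798) = -184157 - 916 = -185073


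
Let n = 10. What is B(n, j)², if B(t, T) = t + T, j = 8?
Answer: 324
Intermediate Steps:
B(t, T) = T + t
B(n, j)² = (8 + 10)² = 18² = 324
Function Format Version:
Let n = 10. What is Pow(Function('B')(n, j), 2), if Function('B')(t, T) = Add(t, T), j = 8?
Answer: 324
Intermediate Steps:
Function('B')(t, T) = Add(T, t)
Pow(Function('B')(n, j), 2) = Pow(Add(8, 10), 2) = Pow(18, 2) = 324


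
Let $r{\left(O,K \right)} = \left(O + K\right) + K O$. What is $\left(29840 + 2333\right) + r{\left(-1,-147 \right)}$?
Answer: $32172$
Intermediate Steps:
$r{\left(O,K \right)} = K + O + K O$ ($r{\left(O,K \right)} = \left(K + O\right) + K O = K + O + K O$)
$\left(29840 + 2333\right) + r{\left(-1,-147 \right)} = \left(29840 + 2333\right) - 1 = 32173 - 1 = 32172$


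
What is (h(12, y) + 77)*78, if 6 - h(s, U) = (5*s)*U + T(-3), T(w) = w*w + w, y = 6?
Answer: -22074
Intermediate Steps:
T(w) = w + w**2 (T(w) = w**2 + w = w + w**2)
h(s, U) = -5*U*s (h(s, U) = 6 - ((5*s)*U - 3*(1 - 3)) = 6 - (5*U*s - 3*(-2)) = 6 - (5*U*s + 6) = 6 - (6 + 5*U*s) = 6 + (-6 - 5*U*s) = -5*U*s)
(h(12, y) + 77)*78 = (-5*6*12 + 77)*78 = (-360 + 77)*78 = -283*78 = -22074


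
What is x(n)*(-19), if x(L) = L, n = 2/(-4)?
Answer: 19/2 ≈ 9.5000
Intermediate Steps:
n = -½ (n = 2*(-¼) = -½ ≈ -0.50000)
x(n)*(-19) = -½*(-19) = 19/2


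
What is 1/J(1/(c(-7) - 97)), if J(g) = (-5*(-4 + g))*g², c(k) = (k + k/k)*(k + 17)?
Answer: 3869893/3145 ≈ 1230.5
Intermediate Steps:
c(k) = (1 + k)*(17 + k) (c(k) = (k + 1)*(17 + k) = (1 + k)*(17 + k))
J(g) = g²*(20 - 5*g) (J(g) = (20 - 5*g)*g² = g²*(20 - 5*g))
1/J(1/(c(-7) - 97)) = 1/(5*(1/((17 + (-7)² + 18*(-7)) - 97))²*(4 - 1/((17 + (-7)² + 18*(-7)) - 97))) = 1/(5*(1/((17 + 49 - 126) - 97))²*(4 - 1/((17 + 49 - 126) - 97))) = 1/(5*(1/(-60 - 97))²*(4 - 1/(-60 - 97))) = 1/(5*(1/(-157))²*(4 - 1/(-157))) = 1/(5*(-1/157)²*(4 - 1*(-1/157))) = 1/(5*(1/24649)*(4 + 1/157)) = 1/(5*(1/24649)*(629/157)) = 1/(3145/3869893) = 3869893/3145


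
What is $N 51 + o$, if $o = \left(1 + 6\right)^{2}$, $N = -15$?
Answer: $-716$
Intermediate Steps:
$o = 49$ ($o = 7^{2} = 49$)
$N 51 + o = \left(-15\right) 51 + 49 = -765 + 49 = -716$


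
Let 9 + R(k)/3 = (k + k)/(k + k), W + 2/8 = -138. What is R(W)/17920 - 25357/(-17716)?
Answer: 14186633/9920960 ≈ 1.4300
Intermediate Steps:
W = -553/4 (W = -¼ - 138 = -553/4 ≈ -138.25)
R(k) = -24 (R(k) = -27 + 3*((k + k)/(k + k)) = -27 + 3*((2*k)/((2*k))) = -27 + 3*((2*k)*(1/(2*k))) = -27 + 3*1 = -27 + 3 = -24)
R(W)/17920 - 25357/(-17716) = -24/17920 - 25357/(-17716) = -24*1/17920 - 25357*(-1/17716) = -3/2240 + 25357/17716 = 14186633/9920960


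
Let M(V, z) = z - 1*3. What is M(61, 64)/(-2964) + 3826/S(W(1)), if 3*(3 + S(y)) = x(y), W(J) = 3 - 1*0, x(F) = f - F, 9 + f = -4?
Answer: -34022317/74100 ≈ -459.14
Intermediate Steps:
f = -13 (f = -9 - 4 = -13)
x(F) = -13 - F
M(V, z) = -3 + z (M(V, z) = z - 3 = -3 + z)
W(J) = 3 (W(J) = 3 + 0 = 3)
S(y) = -22/3 - y/3 (S(y) = -3 + (-13 - y)/3 = -3 + (-13/3 - y/3) = -22/3 - y/3)
M(61, 64)/(-2964) + 3826/S(W(1)) = (-3 + 64)/(-2964) + 3826/(-22/3 - ⅓*3) = 61*(-1/2964) + 3826/(-22/3 - 1) = -61/2964 + 3826/(-25/3) = -61/2964 + 3826*(-3/25) = -61/2964 - 11478/25 = -34022317/74100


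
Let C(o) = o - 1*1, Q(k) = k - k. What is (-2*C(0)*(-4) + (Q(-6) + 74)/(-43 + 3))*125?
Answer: -4925/4 ≈ -1231.3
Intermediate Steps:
Q(k) = 0
C(o) = -1 + o (C(o) = o - 1 = -1 + o)
(-2*C(0)*(-4) + (Q(-6) + 74)/(-43 + 3))*125 = (-2*(-1 + 0)*(-4) + (0 + 74)/(-43 + 3))*125 = (-2*(-1)*(-4) + 74/(-40))*125 = (2*(-4) + 74*(-1/40))*125 = (-8 - 37/20)*125 = -197/20*125 = -4925/4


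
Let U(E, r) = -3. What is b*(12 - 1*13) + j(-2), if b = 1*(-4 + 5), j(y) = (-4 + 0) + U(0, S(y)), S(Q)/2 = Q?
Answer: -8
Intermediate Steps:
S(Q) = 2*Q
j(y) = -7 (j(y) = (-4 + 0) - 3 = -4 - 3 = -7)
b = 1 (b = 1*1 = 1)
b*(12 - 1*13) + j(-2) = 1*(12 - 1*13) - 7 = 1*(12 - 13) - 7 = 1*(-1) - 7 = -1 - 7 = -8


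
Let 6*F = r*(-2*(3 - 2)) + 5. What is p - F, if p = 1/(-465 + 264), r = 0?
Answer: -337/402 ≈ -0.83831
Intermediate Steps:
F = ⅚ (F = (0*(-2*(3 - 2)) + 5)/6 = (0*(-2*1) + 5)/6 = (0*(-2) + 5)/6 = (0 + 5)/6 = (⅙)*5 = ⅚ ≈ 0.83333)
p = -1/201 (p = 1/(-201) = -1/201 ≈ -0.0049751)
p - F = -1/201 - 1*⅚ = -1/201 - ⅚ = -337/402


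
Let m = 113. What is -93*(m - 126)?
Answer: 1209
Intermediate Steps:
-93*(m - 126) = -93*(113 - 126) = -93*(-13) = 1209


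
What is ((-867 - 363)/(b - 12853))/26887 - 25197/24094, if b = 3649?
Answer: -37115596727/35491028209 ≈ -1.0458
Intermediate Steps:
((-867 - 363)/(b - 12853))/26887 - 25197/24094 = ((-867 - 363)/(3649 - 12853))/26887 - 25197/24094 = -1230/(-9204)*(1/26887) - 25197*1/24094 = -1230*(-1/9204)*(1/26887) - 25197/24094 = (205/1534)*(1/26887) - 25197/24094 = 205/41244658 - 25197/24094 = -37115596727/35491028209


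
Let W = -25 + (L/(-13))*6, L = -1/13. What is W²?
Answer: 17799961/28561 ≈ 623.23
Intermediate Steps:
L = -1/13 (L = -1*1/13 = -1/13 ≈ -0.076923)
W = -4219/169 (W = -25 - 1/13/(-13)*6 = -25 - 1/13*(-1/13)*6 = -25 + (1/169)*6 = -25 + 6/169 = -4219/169 ≈ -24.965)
W² = (-4219/169)² = 17799961/28561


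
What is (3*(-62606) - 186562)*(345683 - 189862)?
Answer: -58336265980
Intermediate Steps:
(3*(-62606) - 186562)*(345683 - 189862) = (-187818 - 186562)*155821 = -374380*155821 = -58336265980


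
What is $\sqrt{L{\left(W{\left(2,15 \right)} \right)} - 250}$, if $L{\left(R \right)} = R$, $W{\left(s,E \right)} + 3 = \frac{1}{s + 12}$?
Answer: $\frac{i \sqrt{49574}}{14} \approx 15.904 i$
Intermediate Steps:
$W{\left(s,E \right)} = -3 + \frac{1}{12 + s}$ ($W{\left(s,E \right)} = -3 + \frac{1}{s + 12} = -3 + \frac{1}{12 + s}$)
$\sqrt{L{\left(W{\left(2,15 \right)} \right)} - 250} = \sqrt{\frac{-35 - 6}{12 + 2} - 250} = \sqrt{\frac{-35 - 6}{14} - 250} = \sqrt{\frac{1}{14} \left(-41\right) - 250} = \sqrt{- \frac{41}{14} - 250} = \sqrt{- \frac{3541}{14}} = \frac{i \sqrt{49574}}{14}$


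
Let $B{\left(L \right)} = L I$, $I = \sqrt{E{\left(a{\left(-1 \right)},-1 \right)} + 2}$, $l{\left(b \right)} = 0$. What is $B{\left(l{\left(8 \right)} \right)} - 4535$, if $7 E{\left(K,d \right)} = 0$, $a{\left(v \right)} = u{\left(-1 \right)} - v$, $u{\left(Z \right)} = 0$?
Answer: $-4535$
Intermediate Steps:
$a{\left(v \right)} = - v$ ($a{\left(v \right)} = 0 - v = - v$)
$E{\left(K,d \right)} = 0$ ($E{\left(K,d \right)} = \frac{1}{7} \cdot 0 = 0$)
$I = \sqrt{2}$ ($I = \sqrt{0 + 2} = \sqrt{2} \approx 1.4142$)
$B{\left(L \right)} = L \sqrt{2}$
$B{\left(l{\left(8 \right)} \right)} - 4535 = 0 \sqrt{2} - 4535 = 0 - 4535 = -4535$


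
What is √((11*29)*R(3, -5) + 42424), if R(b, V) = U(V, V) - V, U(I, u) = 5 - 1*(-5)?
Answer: √47209 ≈ 217.28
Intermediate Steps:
U(I, u) = 10 (U(I, u) = 5 + 5 = 10)
R(b, V) = 10 - V
√((11*29)*R(3, -5) + 42424) = √((11*29)*(10 - 1*(-5)) + 42424) = √(319*(10 + 5) + 42424) = √(319*15 + 42424) = √(4785 + 42424) = √47209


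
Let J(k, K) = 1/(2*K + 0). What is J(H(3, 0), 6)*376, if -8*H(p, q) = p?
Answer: 94/3 ≈ 31.333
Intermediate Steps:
H(p, q) = -p/8
J(k, K) = 1/(2*K)
J(H(3, 0), 6)*376 = ((1/2)/6)*376 = ((1/2)*(1/6))*376 = (1/12)*376 = 94/3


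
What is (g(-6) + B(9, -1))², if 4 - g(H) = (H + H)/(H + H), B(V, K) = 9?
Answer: 144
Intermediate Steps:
g(H) = 3 (g(H) = 4 - (H + H)/(H + H) = 4 - 2*H/(2*H) = 4 - 2*H*1/(2*H) = 4 - 1*1 = 4 - 1 = 3)
(g(-6) + B(9, -1))² = (3 + 9)² = 12² = 144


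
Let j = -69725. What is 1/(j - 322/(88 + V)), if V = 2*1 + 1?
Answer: -13/906471 ≈ -1.4341e-5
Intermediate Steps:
V = 3 (V = 2 + 1 = 3)
1/(j - 322/(88 + V)) = 1/(-69725 - 322/(88 + 3)) = 1/(-69725 - 322/91) = 1/(-69725 + (1/91)*(-322)) = 1/(-69725 - 46/13) = 1/(-906471/13) = -13/906471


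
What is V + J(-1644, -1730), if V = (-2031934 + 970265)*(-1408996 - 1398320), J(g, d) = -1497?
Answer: 2980440368907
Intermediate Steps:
V = 2980440370404 (V = -1061669*(-2807316) = 2980440370404)
V + J(-1644, -1730) = 2980440370404 - 1497 = 2980440368907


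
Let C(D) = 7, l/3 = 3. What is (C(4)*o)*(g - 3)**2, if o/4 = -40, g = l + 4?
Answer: -112000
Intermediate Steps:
l = 9 (l = 3*3 = 9)
g = 13 (g = 9 + 4 = 13)
o = -160 (o = 4*(-40) = -160)
(C(4)*o)*(g - 3)**2 = (7*(-160))*(13 - 3)**2 = -1120*10**2 = -1120*100 = -112000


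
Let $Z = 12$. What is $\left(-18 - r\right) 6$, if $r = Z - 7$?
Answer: $-138$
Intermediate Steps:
$r = 5$ ($r = 12 - 7 = 5$)
$\left(-18 - r\right) 6 = \left(-18 - 5\right) 6 = \left(-23\right) 6 = -138$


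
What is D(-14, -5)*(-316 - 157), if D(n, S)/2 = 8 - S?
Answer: -12298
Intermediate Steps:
D(n, S) = 16 - 2*S (D(n, S) = 2*(8 - S) = 16 - 2*S)
D(-14, -5)*(-316 - 157) = (16 - 2*(-5))*(-316 - 157) = (16 + 10)*(-473) = 26*(-473) = -12298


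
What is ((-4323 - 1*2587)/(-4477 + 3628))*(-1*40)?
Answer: -276400/849 ≈ -325.56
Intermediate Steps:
((-4323 - 1*2587)/(-4477 + 3628))*(-1*40) = ((-4323 - 2587)/(-849))*(-40) = -6910*(-1/849)*(-40) = (6910/849)*(-40) = -276400/849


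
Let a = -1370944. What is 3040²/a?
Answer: -144400/21421 ≈ -6.7411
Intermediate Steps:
3040²/a = 3040²/(-1370944) = 9241600*(-1/1370944) = -144400/21421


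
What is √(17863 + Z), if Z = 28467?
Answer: √46330 ≈ 215.24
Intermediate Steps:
√(17863 + Z) = √(17863 + 28467) = √46330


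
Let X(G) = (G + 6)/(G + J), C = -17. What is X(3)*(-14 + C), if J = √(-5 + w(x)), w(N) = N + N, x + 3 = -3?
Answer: -837/26 + 279*I*√17/26 ≈ -32.192 + 44.244*I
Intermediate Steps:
x = -6 (x = -3 - 3 = -6)
w(N) = 2*N
J = I*√17 (J = √(-5 + 2*(-6)) = √(-5 - 12) = √(-17) = I*√17 ≈ 4.1231*I)
X(G) = (6 + G)/(G + I*√17) (X(G) = (G + 6)/(G + I*√17) = (6 + G)/(G + I*√17))
X(3)*(-14 + C) = ((6 + 3)/(3 + I*√17))*(-14 - 17) = (9/(3 + I*√17))*(-31) = -279/(3 + I*√17)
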